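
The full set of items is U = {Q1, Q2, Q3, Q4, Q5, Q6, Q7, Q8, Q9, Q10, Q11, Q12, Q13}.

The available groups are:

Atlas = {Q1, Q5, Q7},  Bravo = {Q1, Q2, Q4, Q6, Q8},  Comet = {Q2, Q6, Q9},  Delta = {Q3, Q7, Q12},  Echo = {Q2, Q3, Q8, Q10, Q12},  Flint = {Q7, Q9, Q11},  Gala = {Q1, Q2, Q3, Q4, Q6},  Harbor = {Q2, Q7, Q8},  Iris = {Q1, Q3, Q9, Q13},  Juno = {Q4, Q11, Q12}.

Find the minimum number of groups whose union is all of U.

Take {Atlas, Bravo, Echo, Flint, Iris}. Their union is {Q1, Q2, Q3, Q4, Q5, Q6, Q7, Q8, Q9, Q10, Q11, Q12, Q13}, which is all 13 items.
No 4 of the 10 groups cover everything (all 210 combinations miss at least one item), so 5 is optimal.

5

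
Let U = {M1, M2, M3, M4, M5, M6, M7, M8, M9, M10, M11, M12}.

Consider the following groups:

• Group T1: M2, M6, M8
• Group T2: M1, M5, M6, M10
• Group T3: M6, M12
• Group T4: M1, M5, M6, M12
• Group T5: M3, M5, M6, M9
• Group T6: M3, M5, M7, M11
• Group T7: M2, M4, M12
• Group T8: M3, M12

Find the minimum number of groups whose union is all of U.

5

Take {T1, T2, T5, T6, T7}. Their union is {M1, M2, M3, M4, M5, M6, M7, M8, M9, M10, M11, M12}, which is all 12 items.
No 4 of the 8 groups cover everything (all 70 combinations miss at least one item), so 5 is optimal.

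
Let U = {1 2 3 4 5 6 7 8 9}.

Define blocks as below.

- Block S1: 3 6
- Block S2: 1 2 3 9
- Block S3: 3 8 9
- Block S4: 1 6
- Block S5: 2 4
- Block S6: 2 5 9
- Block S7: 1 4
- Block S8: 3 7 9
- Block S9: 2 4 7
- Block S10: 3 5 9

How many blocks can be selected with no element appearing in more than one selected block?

S1, S6, S7 are pairwise disjoint (S1={3,6}; S6={2,5,9}; S7={1,4}).
Every remaining block overlaps one of these, and no 4 of the listed blocks are pairwise disjoint, so 3 is the maximum.

3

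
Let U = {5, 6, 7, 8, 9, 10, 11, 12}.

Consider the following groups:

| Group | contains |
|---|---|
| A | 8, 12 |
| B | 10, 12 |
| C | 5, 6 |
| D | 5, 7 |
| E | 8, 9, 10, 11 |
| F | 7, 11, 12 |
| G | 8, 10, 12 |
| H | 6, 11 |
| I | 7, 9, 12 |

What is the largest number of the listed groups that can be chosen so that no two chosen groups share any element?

3

D, G, H are pairwise disjoint (D={5,7}; G={8,10,12}; H={6,11}).
Every remaining group overlaps one of these, and no 4 of the listed groups are pairwise disjoint, so 3 is the maximum.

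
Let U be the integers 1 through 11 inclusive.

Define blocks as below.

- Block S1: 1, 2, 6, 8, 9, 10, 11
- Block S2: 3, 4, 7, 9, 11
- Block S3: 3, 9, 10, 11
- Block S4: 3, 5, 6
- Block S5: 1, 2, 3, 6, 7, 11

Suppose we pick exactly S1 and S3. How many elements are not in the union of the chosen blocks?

Union of S1, S3 = {1, 2, 3, 6, 8, 9, 10, 11}.
Not covered: 4, 5, 7 — 3 elements.

3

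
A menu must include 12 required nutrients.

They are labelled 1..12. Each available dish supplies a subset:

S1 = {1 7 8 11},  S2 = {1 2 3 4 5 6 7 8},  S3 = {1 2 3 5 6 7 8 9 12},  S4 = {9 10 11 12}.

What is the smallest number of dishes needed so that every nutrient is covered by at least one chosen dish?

S2 and S4 together: S2 ∪ S4 = {1, 2, 3, 4, 5, 6, 7, 8, 9, 10, 11, 12} — every nutrient is covered.
No single dish has all 12 nutrients (the largest, S3, has 9), so 2 is optimal.

2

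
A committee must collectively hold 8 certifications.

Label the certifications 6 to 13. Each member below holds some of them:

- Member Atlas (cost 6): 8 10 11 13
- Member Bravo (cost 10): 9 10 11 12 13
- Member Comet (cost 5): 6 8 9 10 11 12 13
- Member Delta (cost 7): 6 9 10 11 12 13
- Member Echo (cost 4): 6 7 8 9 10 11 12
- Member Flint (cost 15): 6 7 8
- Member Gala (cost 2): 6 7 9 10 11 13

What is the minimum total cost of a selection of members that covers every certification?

Echo, Gala together cover every certification (Echo ∪ Gala = {6, 7, 8, 9, 10, 11, 12, 13}); total cost 4 + 2 = 6.
No covering selection has total cost below 6.

6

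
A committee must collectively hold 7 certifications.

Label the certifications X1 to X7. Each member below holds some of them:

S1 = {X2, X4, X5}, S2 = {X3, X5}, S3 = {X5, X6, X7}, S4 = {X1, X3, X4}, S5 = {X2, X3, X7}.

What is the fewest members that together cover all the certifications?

3

Take {S3, S4, S5}. Their union is {X1, X2, X3, X4, X5, X6, X7}, which is all 7 certifications.
Each member has at most 3 certifications, and 2·3 = 6 < 7 — so at least 3 members are needed, and 3 is optimal.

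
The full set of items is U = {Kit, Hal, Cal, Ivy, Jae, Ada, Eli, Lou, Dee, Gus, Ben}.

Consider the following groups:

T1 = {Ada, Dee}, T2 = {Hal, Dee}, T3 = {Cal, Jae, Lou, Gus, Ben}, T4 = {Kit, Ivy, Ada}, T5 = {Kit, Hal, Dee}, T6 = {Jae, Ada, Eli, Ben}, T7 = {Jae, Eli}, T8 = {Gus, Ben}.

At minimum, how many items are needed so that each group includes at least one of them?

Take H = {Hal, Ada, Eli, Ben}. Each listed group contains at least one of these, so H is a hitting set of size 4.
The groups T2, T4, T7, T8 are pairwise disjoint, so any hitting set needs a separate item for each — at least 4. Hence 4 is optimal.

4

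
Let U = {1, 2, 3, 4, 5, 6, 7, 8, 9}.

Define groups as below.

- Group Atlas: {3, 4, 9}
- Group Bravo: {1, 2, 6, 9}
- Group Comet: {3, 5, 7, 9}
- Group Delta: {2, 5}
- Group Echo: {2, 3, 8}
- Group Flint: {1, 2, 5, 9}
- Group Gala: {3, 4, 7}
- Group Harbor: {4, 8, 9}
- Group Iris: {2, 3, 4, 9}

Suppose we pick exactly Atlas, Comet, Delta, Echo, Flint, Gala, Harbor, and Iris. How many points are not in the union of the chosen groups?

Union of Atlas, Comet, Delta, Echo, Flint, Gala, Harbor, Iris = {1, 2, 3, 4, 5, 7, 8, 9}.
Not covered: 6 — 1 point.

1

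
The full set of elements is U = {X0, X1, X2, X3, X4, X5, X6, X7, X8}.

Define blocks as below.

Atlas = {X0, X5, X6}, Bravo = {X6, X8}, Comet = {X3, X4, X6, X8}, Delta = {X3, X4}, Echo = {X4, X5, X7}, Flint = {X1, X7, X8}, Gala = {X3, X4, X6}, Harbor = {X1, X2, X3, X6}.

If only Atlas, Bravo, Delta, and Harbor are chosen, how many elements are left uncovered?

Union of Atlas, Bravo, Delta, Harbor = {X0, X1, X2, X3, X4, X5, X6, X8}.
Not covered: X7 — 1 element.

1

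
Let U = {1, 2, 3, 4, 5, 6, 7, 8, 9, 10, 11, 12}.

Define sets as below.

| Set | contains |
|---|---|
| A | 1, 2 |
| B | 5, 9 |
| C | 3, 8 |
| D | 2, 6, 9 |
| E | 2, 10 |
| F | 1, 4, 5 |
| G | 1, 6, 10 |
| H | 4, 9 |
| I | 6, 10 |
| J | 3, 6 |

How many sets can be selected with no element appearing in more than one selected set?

A, C, H, I are pairwise disjoint (A={1,2}; C={3,8}; H={4,9}; I={6,10}).
Every remaining set overlaps one of these, and no 5 of the listed sets are pairwise disjoint, so 4 is the maximum.

4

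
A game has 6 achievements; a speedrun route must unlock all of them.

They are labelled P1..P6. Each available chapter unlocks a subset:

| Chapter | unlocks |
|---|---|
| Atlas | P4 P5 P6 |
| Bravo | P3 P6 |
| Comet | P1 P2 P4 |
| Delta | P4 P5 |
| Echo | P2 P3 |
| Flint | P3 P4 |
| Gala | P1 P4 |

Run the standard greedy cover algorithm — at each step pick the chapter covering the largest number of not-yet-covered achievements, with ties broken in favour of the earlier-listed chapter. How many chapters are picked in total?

3

Greedy: pick Atlas (covers 3 new) → pick Comet (covers 2 new) → pick Bravo (covers 1 new). Total picks: 3.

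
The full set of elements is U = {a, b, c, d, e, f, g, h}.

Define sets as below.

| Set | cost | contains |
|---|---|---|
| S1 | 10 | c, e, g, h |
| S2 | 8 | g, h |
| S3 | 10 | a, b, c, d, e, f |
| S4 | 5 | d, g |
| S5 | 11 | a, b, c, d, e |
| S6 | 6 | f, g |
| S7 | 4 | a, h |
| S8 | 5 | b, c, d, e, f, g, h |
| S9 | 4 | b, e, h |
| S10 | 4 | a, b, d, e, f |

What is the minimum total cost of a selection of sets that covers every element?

S8, S10 together cover every element (S8 ∪ S10 = {a, b, c, d, e, f, g, h}); total cost 5 + 4 = 9.
No covering selection has total cost below 9.

9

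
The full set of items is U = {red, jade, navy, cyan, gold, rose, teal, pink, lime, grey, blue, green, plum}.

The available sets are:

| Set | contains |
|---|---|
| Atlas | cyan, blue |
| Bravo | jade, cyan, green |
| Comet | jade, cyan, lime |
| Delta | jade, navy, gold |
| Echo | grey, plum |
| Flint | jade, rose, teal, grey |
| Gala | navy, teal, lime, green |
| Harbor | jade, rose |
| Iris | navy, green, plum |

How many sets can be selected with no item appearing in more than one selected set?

4

Atlas, Echo, Gala, Harbor are pairwise disjoint (Atlas={cyan,blue}; Echo={grey,plum}; Gala={navy,teal,lime,green}; Harbor={jade,rose}).
Every remaining set overlaps one of these, and no 5 of the listed sets are pairwise disjoint, so 4 is the maximum.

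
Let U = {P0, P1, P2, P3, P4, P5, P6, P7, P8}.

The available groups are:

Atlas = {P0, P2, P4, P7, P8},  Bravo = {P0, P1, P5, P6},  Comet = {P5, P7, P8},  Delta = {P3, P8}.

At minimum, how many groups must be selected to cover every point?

3

Atlas, Bravo, and Delta cover everything between them: the union {P0, P1, P2, P3, P4, P5, P6, P7, P8} is all of U.
Only Bravo contains P1, so Bravo is forced; the remaining 5 points need at least 2 more groups (each remaining group adds at most 4) — so at least 3 groups are needed, and 3 is optimal.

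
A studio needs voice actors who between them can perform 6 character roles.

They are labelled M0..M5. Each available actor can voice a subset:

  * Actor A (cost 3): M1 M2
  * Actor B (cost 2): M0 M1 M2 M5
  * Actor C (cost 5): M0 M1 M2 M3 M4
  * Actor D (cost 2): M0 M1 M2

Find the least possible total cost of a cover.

B, C together cover every role (B ∪ C = {M0, M1, M2, M3, M4, M5}); total cost 2 + 5 = 7.
No covering selection has total cost below 7.

7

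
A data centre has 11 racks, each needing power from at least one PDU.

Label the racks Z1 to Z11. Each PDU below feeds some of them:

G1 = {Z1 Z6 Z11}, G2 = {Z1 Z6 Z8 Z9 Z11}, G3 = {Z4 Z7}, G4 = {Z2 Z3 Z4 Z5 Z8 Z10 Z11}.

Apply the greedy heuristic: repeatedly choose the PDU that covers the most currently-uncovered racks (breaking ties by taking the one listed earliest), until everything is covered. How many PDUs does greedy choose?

Greedy: pick G4 (covers 7 new) → pick G2 (covers 3 new) → pick G3 (covers 1 new). Total picks: 3.

3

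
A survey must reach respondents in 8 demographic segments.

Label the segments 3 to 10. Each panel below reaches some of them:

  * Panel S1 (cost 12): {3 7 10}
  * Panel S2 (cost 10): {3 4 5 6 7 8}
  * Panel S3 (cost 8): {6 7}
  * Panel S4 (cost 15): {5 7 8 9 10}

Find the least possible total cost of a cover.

S2, S4 together cover every segment (S2 ∪ S4 = {3, 4, 5, 6, 7, 8, 9, 10}); total cost 10 + 15 = 25.
No covering selection has total cost below 25.

25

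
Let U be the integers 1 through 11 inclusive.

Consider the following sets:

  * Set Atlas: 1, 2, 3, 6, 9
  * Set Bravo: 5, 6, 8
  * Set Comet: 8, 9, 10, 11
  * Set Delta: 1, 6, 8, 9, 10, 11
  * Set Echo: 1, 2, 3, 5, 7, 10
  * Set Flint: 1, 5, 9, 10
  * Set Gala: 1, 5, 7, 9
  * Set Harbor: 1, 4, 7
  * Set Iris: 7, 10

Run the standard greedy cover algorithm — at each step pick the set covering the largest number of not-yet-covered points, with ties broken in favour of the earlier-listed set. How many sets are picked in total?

Greedy: pick Delta (covers 6 new) → pick Echo (covers 4 new) → pick Harbor (covers 1 new). Total picks: 3.

3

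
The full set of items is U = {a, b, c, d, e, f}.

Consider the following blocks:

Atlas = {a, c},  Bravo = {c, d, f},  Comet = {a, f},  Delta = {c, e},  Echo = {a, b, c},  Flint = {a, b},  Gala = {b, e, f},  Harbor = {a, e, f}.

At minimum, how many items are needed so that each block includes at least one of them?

Take H = {a, e, f}. Each listed block contains at least one of these, so H is a hitting set of size 3.
No choice of 2 items meets every block, so 3 is the minimum.

3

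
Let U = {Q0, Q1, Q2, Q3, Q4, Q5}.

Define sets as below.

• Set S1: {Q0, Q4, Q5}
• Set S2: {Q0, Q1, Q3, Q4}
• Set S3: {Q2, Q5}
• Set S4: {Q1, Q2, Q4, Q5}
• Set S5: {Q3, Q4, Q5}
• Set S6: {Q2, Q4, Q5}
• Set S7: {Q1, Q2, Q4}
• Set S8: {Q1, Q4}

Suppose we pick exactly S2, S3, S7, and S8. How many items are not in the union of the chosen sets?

0

Union of S2, S3, S7, S8 = {Q0, Q1, Q2, Q3, Q4, Q5} — that's every item, so 0 are uncovered.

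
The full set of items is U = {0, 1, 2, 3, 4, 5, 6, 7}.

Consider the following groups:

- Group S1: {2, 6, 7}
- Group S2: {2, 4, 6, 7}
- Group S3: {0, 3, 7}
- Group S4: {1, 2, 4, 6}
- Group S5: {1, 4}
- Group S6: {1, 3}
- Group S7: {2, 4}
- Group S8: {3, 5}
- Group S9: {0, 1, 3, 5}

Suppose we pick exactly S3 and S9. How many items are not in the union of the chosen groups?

Union of S3, S9 = {0, 1, 3, 5, 7}.
Not covered: 2, 4, 6 — 3 items.

3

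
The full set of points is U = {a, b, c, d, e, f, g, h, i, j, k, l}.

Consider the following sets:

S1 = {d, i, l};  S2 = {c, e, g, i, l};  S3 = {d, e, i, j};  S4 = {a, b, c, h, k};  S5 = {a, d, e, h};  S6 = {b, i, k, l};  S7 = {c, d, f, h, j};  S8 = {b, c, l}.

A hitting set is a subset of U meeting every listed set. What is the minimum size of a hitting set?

3

T = {e, h, l} meets every set (each contains at least one member of T), and |T| = 3.
No choice of 2 points meets every set, so 3 is the minimum.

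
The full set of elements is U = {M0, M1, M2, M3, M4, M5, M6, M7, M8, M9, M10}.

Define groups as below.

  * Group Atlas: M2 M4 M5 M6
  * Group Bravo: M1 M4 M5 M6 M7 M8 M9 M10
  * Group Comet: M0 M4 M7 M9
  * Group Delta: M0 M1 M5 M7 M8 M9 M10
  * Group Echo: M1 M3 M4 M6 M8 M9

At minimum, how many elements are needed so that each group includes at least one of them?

Take H = {M4, M9}. Each listed group contains at least one of these, so H is a hitting set of size 2.
No single element lies in every group, so at least 2 are needed and 2 is optimal.

2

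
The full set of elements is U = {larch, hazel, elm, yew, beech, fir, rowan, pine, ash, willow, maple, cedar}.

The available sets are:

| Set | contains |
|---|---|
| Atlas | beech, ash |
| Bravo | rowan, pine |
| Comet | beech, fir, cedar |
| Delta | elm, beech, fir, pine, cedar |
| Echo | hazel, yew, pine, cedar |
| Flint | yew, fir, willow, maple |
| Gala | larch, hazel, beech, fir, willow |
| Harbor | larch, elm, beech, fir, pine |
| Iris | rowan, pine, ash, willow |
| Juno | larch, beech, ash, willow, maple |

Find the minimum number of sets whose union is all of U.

4

Bravo, Delta, Echo, and Juno cover everything between them: the union {larch, hazel, elm, yew, beech, fir, rowan, pine, ash, willow, maple, cedar} is all of U.
No 3 of the 10 sets cover everything (all 120 combinations miss at least one element), so 4 is optimal.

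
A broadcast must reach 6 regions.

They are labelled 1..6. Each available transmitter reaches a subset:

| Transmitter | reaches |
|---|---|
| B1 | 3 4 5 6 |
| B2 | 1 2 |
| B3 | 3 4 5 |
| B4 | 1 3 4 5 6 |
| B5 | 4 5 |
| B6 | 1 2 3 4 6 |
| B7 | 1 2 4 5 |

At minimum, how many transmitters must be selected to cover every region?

B4 and B6 together: B4 ∪ B6 = {1, 2, 3, 4, 5, 6} — every region is covered.
No single transmitter has all 6 regions (the largest, B4, has 5), so 2 is optimal.

2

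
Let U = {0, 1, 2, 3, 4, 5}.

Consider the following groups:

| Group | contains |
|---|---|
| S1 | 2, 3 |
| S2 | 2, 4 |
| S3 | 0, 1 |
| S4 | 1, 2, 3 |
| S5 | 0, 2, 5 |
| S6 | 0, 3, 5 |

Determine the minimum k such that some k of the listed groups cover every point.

S2, S4, and S6 cover everything between them: the union {0, 1, 2, 3, 4, 5} is all of U.
Only S2 contains 4, so S2 is forced; the remaining 4 points need at least 2 more groups (each remaining group adds at most 3) — so at least 3 groups are needed, and 3 is optimal.

3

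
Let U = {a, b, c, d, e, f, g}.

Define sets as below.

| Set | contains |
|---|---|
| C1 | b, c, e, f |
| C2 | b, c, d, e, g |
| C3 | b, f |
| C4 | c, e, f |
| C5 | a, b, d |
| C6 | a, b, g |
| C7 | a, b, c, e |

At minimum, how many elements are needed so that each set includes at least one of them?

H = {b, c} meets every set (each contains at least one member of H), and |H| = 2.
The sets C4, C5 are pairwise disjoint, so any hitting set needs a separate element for each — at least 2. Hence 2 is optimal.

2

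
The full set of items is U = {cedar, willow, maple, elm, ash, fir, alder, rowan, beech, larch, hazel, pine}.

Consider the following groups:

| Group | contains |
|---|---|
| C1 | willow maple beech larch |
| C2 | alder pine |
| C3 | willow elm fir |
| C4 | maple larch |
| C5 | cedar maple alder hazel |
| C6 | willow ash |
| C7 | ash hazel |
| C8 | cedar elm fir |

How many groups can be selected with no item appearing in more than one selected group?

4

C2, C3, C4, C7 are pairwise disjoint (C2={alder,pine}; C3={willow,elm,fir}; C4={maple,larch}; C7={ash,hazel}).
Every remaining group overlaps one of these, and no 5 of the listed groups are pairwise disjoint, so 4 is the maximum.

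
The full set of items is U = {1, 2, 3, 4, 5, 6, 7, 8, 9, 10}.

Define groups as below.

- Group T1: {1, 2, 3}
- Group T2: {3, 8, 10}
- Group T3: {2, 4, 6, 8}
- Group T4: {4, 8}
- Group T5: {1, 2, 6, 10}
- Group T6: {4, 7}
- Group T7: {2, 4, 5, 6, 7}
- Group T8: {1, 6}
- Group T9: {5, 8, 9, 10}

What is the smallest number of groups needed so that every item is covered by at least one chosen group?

T1 and T7 and T9 together: T1 ∪ T7 ∪ T9 = {1, 2, 3, 4, 5, 6, 7, 8, 9, 10} — every item is covered.
Only T9 contains 9, so T9 is forced; the remaining 6 items need at least 2 more groups (each remaining group adds at most 4) — so at least 3 groups are needed, and 3 is optimal.

3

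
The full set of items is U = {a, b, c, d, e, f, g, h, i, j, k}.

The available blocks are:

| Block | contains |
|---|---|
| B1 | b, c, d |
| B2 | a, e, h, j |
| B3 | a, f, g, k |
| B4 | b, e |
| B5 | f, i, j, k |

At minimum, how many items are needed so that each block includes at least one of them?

3

Take T = {a, b, k}. Each listed block contains at least one of these, so T is a hitting set of size 3.
No choice of 2 items meets every block, so 3 is the minimum.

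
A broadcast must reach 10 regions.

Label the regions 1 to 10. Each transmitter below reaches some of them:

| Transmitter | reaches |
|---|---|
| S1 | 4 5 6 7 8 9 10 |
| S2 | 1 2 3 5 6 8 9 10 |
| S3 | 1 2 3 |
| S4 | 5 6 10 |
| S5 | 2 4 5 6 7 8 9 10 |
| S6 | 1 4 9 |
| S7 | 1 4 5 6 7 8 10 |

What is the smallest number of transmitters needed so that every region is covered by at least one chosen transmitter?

2

Take {S2, S5}. Their union is {1, 2, 3, 4, 5, 6, 7, 8, 9, 10}, which is all 10 regions.
No single transmitter has all 10 regions (the largest, S2, has 8), so 2 is optimal.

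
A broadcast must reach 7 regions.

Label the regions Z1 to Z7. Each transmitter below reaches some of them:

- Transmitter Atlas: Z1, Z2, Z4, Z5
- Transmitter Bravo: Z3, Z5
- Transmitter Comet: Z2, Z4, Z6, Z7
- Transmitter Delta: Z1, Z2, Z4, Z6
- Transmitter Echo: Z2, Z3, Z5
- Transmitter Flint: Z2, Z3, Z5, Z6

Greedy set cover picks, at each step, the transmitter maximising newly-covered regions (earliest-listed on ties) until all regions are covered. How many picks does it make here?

Greedy: pick Atlas (covers 4 new) → pick Comet (covers 2 new) → pick Bravo (covers 1 new). Total picks: 3.

3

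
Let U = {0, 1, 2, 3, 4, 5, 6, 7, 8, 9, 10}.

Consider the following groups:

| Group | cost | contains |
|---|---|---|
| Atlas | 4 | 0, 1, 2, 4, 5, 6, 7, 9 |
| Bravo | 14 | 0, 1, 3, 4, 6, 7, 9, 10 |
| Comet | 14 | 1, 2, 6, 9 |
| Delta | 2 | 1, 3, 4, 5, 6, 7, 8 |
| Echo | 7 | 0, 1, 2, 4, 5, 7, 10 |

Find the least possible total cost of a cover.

Atlas, Delta, Echo together cover every item (Atlas ∪ Delta ∪ Echo = {0, 1, 2, 3, 4, 5, 6, 7, 8, 9, 10}); total cost 4 + 2 + 7 = 13.
No covering selection has total cost below 13.

13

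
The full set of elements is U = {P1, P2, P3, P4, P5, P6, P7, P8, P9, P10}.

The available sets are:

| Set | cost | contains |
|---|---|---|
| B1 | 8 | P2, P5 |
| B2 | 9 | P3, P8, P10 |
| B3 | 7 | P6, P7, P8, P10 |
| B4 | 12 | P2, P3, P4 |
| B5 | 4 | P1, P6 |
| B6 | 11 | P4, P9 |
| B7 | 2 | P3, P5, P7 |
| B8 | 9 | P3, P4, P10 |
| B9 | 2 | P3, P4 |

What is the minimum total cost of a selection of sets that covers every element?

B1, B3, B5, B6, B7 together cover every element (B1 ∪ B3 ∪ B5 ∪ B6 ∪ B7 = {P1, P2, P3, P4, P5, P6, P7, P8, P9, P10}); total cost 8 + 7 + 4 + 11 + 2 = 32.
The greedy pick B7, B5, B9, B3, B1, B6 costs 34; no covering selection beats 32.

32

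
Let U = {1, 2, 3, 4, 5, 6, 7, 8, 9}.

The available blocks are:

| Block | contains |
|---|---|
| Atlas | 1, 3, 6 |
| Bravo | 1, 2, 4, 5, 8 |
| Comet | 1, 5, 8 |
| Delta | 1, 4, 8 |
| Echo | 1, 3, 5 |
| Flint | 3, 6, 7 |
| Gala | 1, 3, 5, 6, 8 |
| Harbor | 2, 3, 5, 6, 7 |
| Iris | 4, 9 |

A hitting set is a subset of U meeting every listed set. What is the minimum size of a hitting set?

3

The 3 elements {4, 5, 6} hit every block.
The blocks Comet, Flint, Iris are pairwise disjoint, so any hitting set needs a separate element for each — at least 3. Hence 3 is optimal.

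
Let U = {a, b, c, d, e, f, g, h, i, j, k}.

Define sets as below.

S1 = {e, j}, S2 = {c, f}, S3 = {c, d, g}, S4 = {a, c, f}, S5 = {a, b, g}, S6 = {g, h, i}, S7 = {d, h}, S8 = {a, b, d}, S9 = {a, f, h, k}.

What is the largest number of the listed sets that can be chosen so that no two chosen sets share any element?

S1, S2, S5, S7 are pairwise disjoint (S1={e,j}; S2={c,f}; S5={a,b,g}; S7={d,h}).
Every remaining set overlaps one of these, and no 5 of the listed sets are pairwise disjoint, so 4 is the maximum.

4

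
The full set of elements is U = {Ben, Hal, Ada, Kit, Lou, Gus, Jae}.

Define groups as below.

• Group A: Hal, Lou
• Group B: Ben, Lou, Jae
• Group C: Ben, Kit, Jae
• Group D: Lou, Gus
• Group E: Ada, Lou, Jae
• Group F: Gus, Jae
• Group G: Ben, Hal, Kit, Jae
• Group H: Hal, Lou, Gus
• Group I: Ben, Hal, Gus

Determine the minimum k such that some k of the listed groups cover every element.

Take {C, E, H}. Their union is {Ben, Hal, Ada, Kit, Lou, Gus, Jae}, which is all 7 elements.
Only E contains Ada, so E is forced; the remaining 4 elements need at least 2 more groups (each remaining group adds at most 3) — so at least 3 groups are needed, and 3 is optimal.

3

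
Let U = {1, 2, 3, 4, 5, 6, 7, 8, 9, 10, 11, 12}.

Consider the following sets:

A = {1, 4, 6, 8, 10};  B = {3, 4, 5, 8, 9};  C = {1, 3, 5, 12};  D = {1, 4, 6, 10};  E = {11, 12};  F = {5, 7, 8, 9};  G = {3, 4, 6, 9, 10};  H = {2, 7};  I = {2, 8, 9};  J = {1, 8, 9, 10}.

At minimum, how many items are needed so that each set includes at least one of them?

Take T = {4, 7, 8, 12}. Each listed set contains at least one of these, so T is a hitting set of size 4.
No choice of 3 items meets every set, so 4 is the minimum.

4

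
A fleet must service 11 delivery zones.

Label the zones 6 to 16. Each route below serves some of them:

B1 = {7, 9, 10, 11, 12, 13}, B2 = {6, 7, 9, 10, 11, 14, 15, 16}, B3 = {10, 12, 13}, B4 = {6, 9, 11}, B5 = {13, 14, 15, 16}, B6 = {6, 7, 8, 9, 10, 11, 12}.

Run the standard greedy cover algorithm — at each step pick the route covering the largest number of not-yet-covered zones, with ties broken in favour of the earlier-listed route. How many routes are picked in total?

3

Greedy: pick B2 (covers 8 new) → pick B1 (covers 2 new) → pick B6 (covers 1 new). Total picks: 3.
(The true minimum cover uses only 2 routes, so greedy is not optimal here.)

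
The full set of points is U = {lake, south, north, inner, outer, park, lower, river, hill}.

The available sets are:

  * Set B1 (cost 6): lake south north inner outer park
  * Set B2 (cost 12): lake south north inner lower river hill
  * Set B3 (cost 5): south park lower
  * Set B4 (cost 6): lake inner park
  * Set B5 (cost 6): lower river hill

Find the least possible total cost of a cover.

12

B1, B5 together cover every point (B1 ∪ B5 = {lake, south, north, inner, outer, park, lower, river, hill}); total cost 6 + 6 = 12.
No covering selection has total cost below 12.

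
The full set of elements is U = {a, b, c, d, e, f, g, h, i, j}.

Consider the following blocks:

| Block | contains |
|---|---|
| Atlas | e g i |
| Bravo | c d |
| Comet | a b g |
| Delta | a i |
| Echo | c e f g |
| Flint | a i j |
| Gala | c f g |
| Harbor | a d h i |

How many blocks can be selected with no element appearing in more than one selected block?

Delta, Gala are pairwise disjoint (Delta={a,i}; Gala={c,f,g}).
Every remaining block overlaps one of these, and no 3 of the listed blocks are pairwise disjoint, so 2 is the maximum.

2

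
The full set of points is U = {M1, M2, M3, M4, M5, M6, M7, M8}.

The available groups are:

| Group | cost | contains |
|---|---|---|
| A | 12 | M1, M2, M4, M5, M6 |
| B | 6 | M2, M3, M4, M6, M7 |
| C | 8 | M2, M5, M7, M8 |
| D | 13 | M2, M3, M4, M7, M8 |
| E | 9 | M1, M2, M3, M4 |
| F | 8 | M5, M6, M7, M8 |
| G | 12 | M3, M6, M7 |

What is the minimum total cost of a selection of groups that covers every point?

17

E, F together cover every point (E ∪ F = {M1, M2, M3, M4, M5, M6, M7, M8}); total cost 9 + 8 = 17.
The greedy pick B, C, E costs 23; no covering selection beats 17.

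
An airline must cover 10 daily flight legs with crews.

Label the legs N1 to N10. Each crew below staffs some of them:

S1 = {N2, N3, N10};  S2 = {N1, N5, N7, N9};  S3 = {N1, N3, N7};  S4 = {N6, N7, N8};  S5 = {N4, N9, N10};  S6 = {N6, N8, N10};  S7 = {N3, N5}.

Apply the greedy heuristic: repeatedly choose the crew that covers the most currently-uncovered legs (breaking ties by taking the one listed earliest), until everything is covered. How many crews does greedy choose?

Greedy: pick S2 (covers 4 new) → pick S1 (covers 3 new) → pick S4 (covers 2 new) → pick S5 (covers 1 new). Total picks: 4.

4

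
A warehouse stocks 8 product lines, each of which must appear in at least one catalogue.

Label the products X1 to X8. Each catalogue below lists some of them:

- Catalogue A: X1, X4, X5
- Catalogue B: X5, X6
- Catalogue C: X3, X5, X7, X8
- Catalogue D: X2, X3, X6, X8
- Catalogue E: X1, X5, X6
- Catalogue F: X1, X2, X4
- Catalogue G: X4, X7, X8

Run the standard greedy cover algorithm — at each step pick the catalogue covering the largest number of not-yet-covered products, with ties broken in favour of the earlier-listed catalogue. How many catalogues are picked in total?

Greedy: pick C (covers 4 new) → pick F (covers 3 new) → pick B (covers 1 new). Total picks: 3.

3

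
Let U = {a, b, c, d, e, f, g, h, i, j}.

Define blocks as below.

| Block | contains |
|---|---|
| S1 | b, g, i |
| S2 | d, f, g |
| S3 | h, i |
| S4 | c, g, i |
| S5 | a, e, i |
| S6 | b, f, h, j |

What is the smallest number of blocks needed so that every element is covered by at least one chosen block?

4

S2 and S4 and S5 and S6 together: S2 ∪ S4 ∪ S5 ∪ S6 = {a, b, c, d, e, f, g, h, i, j} — every element is covered.
Only S2 contains d, so S2 is forced; the remaining 7 elements need at least 3 more blocks (each remaining block adds at most 3) — so at least 4 blocks are needed, and 4 is optimal.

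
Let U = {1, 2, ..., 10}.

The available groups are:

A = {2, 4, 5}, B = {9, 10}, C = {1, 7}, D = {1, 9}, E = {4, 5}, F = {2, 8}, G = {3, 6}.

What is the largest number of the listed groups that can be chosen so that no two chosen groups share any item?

5

B, C, E, F, G are pairwise disjoint (B={9,10}; C={1,7}; E={4,5}; F={2,8}; G={3,6}).
Every remaining group overlaps one of these, and no 6 of the listed groups are pairwise disjoint, so 5 is the maximum.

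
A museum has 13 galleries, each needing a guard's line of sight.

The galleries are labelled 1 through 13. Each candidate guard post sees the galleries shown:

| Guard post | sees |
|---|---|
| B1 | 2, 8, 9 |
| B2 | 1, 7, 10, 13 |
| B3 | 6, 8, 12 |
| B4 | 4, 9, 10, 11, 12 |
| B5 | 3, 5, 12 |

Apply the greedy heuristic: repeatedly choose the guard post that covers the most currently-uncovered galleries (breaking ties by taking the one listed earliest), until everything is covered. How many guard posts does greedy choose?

Greedy: pick B4 (covers 5 new) → pick B2 (covers 3 new) → pick B1 (covers 2 new) → pick B5 (covers 2 new) → pick B3 (covers 1 new). Total picks: 5.

5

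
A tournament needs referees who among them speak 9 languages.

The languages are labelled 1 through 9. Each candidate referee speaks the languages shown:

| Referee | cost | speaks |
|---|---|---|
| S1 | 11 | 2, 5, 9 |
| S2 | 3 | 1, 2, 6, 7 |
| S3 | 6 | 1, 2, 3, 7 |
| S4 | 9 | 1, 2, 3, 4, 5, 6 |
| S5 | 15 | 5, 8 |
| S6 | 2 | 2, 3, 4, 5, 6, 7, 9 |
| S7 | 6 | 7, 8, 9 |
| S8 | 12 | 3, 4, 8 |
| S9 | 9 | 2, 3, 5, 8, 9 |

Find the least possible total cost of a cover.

11

S2, S6, S7 together cover every language (S2 ∪ S6 ∪ S7 = {1, 2, 3, 4, 5, 6, 7, 8, 9}); total cost 3 + 2 + 6 = 11.
No covering selection has total cost below 11.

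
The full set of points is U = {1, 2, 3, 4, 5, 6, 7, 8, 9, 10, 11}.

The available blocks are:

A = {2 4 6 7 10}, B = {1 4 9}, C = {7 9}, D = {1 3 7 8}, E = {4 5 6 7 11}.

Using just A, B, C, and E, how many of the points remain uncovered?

Union of A, B, C, E = {1, 2, 4, 5, 6, 7, 9, 10, 11}.
Not covered: 3, 8 — 2 points.

2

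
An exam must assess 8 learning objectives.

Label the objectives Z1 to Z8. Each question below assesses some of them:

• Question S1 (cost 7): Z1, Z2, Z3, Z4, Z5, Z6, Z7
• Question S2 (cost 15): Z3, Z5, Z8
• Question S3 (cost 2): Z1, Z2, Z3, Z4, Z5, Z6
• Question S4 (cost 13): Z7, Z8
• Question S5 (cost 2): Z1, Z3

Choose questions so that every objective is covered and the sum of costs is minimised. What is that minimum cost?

15

S3, S4 together cover every objective (S3 ∪ S4 = {Z1, Z2, Z3, Z4, Z5, Z6, Z7, Z8}); total cost 2 + 13 = 15.
No covering selection has total cost below 15.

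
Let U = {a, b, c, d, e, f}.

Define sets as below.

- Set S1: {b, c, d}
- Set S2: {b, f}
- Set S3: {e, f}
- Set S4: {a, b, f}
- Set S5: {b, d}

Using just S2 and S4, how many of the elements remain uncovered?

3

Union of S2, S4 = {a, b, f}.
Not covered: c, d, e — 3 elements.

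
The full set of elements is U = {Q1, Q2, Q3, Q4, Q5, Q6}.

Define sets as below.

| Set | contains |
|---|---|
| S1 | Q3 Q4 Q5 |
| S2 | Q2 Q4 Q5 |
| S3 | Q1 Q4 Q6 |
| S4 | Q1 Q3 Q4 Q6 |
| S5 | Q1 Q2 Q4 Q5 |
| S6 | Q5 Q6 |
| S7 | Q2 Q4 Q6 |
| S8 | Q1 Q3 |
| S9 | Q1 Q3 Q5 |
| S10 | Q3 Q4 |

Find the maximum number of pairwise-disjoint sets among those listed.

S6, S8 are pairwise disjoint (S6={Q5,Q6}; S8={Q1,Q3}).
Every remaining set overlaps one of these, and no 3 of the listed sets are pairwise disjoint, so 2 is the maximum.

2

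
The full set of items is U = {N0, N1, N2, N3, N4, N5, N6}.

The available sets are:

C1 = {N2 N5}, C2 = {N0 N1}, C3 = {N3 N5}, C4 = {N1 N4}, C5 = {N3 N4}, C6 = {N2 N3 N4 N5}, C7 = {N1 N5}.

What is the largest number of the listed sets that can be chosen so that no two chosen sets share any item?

3

C1, C2, C5 are pairwise disjoint (C1={N2,N5}; C2={N0,N1}; C5={N3,N4}).
Every remaining set overlaps one of these, and no 4 of the listed sets are pairwise disjoint, so 3 is the maximum.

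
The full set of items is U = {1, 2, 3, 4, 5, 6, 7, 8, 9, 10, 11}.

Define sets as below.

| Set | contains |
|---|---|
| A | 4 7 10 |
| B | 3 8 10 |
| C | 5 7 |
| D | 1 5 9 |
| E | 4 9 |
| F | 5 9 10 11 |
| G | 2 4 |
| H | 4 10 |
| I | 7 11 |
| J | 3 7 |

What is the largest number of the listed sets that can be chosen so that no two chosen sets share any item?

4

B, D, G, I are pairwise disjoint (B={3,8,10}; D={1,5,9}; G={2,4}; I={7,11}).
Every remaining set overlaps one of these, and no 5 of the listed sets are pairwise disjoint, so 4 is the maximum.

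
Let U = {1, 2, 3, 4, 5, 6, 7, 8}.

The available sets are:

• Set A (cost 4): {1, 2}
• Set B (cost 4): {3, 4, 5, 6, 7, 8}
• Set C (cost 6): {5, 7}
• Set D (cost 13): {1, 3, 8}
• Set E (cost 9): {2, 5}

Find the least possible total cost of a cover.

A, B together cover every item (A ∪ B = {1, 2, 3, 4, 5, 6, 7, 8}); total cost 4 + 4 = 8.
No covering selection has total cost below 8.

8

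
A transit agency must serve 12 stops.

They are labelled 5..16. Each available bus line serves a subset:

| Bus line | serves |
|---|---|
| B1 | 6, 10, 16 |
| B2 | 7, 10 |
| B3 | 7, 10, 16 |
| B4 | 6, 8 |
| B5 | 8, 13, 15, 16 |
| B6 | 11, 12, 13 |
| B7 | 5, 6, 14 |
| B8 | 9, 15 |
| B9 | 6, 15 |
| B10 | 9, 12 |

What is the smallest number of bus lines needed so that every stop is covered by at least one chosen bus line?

5

Take {B3, B5, B6, B7, B10}. Their union is {5, 6, 7, 8, 9, 10, 11, 12, 13, 14, 15, 16}, which is all 12 stops.
No 4 of the 10 bus lines cover everything (all 210 combinations miss at least one stop), so 5 is optimal.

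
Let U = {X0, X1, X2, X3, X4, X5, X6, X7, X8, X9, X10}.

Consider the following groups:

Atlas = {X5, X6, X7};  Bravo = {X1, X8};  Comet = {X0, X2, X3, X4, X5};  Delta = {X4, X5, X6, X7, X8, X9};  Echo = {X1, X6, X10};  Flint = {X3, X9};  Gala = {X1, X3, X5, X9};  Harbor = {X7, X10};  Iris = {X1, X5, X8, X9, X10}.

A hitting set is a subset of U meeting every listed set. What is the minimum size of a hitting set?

The 3 elements {X1, X3, X7} hit every group.
The groups Bravo, Flint, Harbor are pairwise disjoint, so any hitting set needs a separate element for each — at least 3. Hence 3 is optimal.

3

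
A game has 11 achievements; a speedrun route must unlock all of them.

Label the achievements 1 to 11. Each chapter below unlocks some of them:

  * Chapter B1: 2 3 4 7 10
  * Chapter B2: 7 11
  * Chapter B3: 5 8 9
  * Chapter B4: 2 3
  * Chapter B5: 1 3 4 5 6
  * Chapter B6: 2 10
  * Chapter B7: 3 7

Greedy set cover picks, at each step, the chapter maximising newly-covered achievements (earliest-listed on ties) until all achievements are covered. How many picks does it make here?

4

Greedy: pick B1 (covers 5 new) → pick B3 (covers 3 new) → pick B5 (covers 2 new) → pick B2 (covers 1 new). Total picks: 4.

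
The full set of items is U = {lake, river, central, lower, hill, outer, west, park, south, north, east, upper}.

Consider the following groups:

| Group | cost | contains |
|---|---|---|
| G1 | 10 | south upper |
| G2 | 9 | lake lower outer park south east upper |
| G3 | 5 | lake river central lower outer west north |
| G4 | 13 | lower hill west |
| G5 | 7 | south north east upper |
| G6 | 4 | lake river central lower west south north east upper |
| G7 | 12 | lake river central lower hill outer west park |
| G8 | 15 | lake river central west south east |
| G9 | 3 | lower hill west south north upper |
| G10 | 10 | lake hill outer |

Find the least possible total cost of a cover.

16

G6, G7 together cover every item (G6 ∪ G7 = {lake, river, central, lower, hill, outer, west, park, south, north, east, upper}); total cost 4 + 12 = 16.
No covering selection has total cost below 16.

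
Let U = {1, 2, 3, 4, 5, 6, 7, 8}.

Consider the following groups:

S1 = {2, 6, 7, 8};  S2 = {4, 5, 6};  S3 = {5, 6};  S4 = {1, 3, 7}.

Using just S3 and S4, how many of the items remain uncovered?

3

Union of S3, S4 = {1, 3, 5, 6, 7}.
Not covered: 2, 4, 8 — 3 items.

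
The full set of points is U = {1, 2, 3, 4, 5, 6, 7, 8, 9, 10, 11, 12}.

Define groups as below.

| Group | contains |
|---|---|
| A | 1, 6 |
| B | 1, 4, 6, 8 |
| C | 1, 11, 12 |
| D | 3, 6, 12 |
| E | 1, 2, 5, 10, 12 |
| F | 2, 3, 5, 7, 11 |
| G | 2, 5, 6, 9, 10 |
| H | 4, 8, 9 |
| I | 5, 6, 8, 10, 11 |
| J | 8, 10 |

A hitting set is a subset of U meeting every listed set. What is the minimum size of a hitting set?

The 4 points {1, 2, 6, 8} hit every group.
No choice of 3 points meets every group, so 4 is the minimum.

4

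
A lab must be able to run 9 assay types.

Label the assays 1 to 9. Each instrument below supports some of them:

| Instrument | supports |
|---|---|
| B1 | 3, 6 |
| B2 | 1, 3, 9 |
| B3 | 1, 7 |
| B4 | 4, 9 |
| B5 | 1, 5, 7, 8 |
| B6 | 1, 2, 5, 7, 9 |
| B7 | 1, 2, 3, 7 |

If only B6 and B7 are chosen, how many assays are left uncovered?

Union of B6, B7 = {1, 2, 3, 5, 7, 9}.
Not covered: 4, 6, 8 — 3 assays.

3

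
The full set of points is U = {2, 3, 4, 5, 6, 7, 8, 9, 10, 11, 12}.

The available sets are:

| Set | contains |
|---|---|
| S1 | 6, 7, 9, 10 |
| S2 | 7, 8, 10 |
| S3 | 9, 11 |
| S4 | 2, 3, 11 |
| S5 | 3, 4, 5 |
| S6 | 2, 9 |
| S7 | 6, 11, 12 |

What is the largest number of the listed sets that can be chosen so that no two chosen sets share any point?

4

S2, S5, S6, S7 are pairwise disjoint (S2={7,8,10}; S5={3,4,5}; S6={2,9}; S7={6,11,12}).
Every remaining set overlaps one of these, and no 5 of the listed sets are pairwise disjoint, so 4 is the maximum.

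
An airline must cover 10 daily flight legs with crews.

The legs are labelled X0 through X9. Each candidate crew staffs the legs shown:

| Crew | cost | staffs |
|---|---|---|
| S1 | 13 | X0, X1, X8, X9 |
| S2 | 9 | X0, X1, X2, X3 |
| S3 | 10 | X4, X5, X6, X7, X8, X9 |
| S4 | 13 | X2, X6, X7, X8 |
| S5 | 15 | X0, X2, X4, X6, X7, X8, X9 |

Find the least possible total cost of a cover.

S2, S3 together cover every leg (S2 ∪ S3 = {X0, X1, X2, X3, X4, X5, X6, X7, X8, X9}); total cost 9 + 10 = 19.
No covering selection has total cost below 19.

19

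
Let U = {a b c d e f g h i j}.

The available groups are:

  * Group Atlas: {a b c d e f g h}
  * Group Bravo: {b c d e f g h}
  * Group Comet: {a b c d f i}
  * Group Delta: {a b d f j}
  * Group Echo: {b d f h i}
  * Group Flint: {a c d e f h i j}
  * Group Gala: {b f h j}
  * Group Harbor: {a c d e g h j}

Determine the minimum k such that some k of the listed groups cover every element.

2

Bravo and Flint cover everything between them: the union {a, b, c, d, e, f, g, h, i, j} is all of U.
No single group has all 10 elements (the largest, Atlas, has 8), so 2 is optimal.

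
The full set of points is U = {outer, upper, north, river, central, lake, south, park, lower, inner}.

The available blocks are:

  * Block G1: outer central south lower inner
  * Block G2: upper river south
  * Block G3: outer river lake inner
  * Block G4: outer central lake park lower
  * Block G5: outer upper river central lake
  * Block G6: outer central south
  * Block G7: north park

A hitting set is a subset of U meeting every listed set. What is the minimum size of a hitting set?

3

Take H = {outer, upper, park}. Each listed block contains at least one of these, so H is a hitting set of size 3.
No choice of 2 points meets every block, so 3 is the minimum.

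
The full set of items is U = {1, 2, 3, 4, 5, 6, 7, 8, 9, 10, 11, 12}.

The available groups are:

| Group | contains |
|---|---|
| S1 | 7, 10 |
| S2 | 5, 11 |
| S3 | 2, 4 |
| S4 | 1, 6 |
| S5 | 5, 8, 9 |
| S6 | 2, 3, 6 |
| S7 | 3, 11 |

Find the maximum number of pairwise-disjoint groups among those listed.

S1, S3, S4, S5, S7 are pairwise disjoint (S1={7,10}; S3={2,4}; S4={1,6}; S5={5,8,9}; S7={3,11}).
Every remaining group overlaps one of these, and no 6 of the listed groups are pairwise disjoint, so 5 is the maximum.

5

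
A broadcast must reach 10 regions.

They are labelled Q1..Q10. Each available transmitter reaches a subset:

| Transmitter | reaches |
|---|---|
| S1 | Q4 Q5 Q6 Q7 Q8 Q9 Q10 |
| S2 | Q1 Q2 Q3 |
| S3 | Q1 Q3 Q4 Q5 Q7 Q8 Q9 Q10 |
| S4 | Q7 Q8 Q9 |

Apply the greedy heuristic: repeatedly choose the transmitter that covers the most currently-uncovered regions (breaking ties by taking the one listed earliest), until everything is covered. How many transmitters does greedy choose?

Greedy: pick S3 (covers 8 new) → pick S1 (covers 1 new) → pick S2 (covers 1 new). Total picks: 3.
(The true minimum cover uses only 2 transmitters, so greedy is not optimal here.)

3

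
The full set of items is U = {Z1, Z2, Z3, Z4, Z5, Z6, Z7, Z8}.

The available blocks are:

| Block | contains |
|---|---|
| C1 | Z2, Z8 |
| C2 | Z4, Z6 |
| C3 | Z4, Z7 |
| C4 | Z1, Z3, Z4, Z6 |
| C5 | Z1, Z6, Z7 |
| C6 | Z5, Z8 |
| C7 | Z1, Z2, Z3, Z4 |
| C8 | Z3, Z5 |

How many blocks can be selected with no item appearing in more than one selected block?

3

C1, C3, C8 are pairwise disjoint (C1={Z2,Z8}; C3={Z4,Z7}; C8={Z3,Z5}).
Every remaining block overlaps one of these, and no 4 of the listed blocks are pairwise disjoint, so 3 is the maximum.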